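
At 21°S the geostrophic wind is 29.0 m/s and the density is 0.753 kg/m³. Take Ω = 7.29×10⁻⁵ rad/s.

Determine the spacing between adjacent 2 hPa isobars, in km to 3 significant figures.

Coriolis parameter at 21°S:
f = 2Ω sin φ = 2 × 7.29×10⁻⁵ × sin 21° = 5.23×10⁻⁵ s⁻¹
Geostrophic balance rearranged: |∂P/∂n| = f ρ V_g
|∂P/∂n| = 5.23×10⁻⁵ × 0.753 × 29.0 = 1.14×10⁻³ Pa/m
Isobar spacing: Δn = ΔP/|∂P/∂n| = 200 Pa / 1.14×10⁻³ Pa/m = 175287 m ≈ 175 km

175 km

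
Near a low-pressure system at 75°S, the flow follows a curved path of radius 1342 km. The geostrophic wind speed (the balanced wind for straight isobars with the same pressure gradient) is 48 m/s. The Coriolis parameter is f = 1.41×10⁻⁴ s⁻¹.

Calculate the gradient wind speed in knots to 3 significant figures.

Around a low, centrifugal force acts outward with Coriolis, so pressure-gradient force balances both:
(1/ρ)|∂P/∂n| = fV + V²/R  →  V² + fR·V − fR·V_g = 0
With fR = 1.41×10⁻⁴ × 1342×10³ m = 189 m/s:
V = [−fR + √((fR)² + 4 fR V_g)]/2 = [−189 + √(189² + 4×189×48)]/2 = 39.7 m/s
Subgeostrophic (V < V_g = 48 m/s), as expected around a low.
Converting: 39.7 m/s × 1.944 = 77.1 knots

77.1 knots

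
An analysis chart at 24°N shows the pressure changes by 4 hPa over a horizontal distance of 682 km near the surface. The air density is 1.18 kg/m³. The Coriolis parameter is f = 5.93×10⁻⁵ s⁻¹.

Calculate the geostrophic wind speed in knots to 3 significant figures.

16.3 knots

Pressure gradient: |∂P/∂n| = 400 Pa / 682000 m = 5.87×10⁻⁴ Pa/m
Geostrophic balance (pressure-gradient force = Coriolis force):
V_g = (1/(fρ)) |∂P/∂n| = 5.87×10⁻⁴ / (5.93×10⁻⁵ × 1.18) = 8.38 m/s
Converting: 8.38 m/s × 1.944 = 16.3 knots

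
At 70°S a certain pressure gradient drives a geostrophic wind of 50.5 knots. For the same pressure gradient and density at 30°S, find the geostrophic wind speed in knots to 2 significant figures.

With the same pressure gradient and density, V_g ∝ 1/f ∝ 1/sin φ.
V₂ = V₁ · sin φ₁ / sin φ₂ = 50.5 × sin 70° / sin 30°
V₂ = 50.5 × 0.9397/0.5000 = 95 knots

95 knots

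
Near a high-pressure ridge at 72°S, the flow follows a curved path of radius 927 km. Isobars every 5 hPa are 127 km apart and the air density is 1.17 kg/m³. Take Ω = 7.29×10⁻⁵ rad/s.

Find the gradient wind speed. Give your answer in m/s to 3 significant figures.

32.5 m/s

Coriolis parameter at 72°S:
f = 2Ω sin φ = 2 × 7.29×10⁻⁵ × sin 72° = 1.39×10⁻⁴ s⁻¹
Pressure gradient: |∂P/∂n| = 500 Pa / 127000 m = 3.94×10⁻³ Pa/m
Geostrophic speed: V_g = |∂P/∂n|/(fρ) = 3.94×10⁻³/(1.39×10⁻⁴ × 1.17) = 24.3 m/s
Around a high, pressure-gradient force acts outward with centrifugal, so Coriolis balances both:
fV = (1/ρ)|∂P/∂n| + V²/R  →  V² − fR·V + fR·V_g = 0
With fR = 1.39×10⁻⁴ × 927×10³ m = 129 m/s:
V = [fR − √((fR)² − 4 fR V_g)]/2 = [129 − √(129² − 4×129×24.3)]/2 = 32.5 m/s
Supergeostrophic (V > V_g = 24.3 m/s), as expected around a high.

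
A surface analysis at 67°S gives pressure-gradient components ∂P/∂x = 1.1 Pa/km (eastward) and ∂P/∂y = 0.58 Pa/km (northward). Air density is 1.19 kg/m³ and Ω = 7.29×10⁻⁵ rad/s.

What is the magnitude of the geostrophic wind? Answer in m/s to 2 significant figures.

Coriolis parameter at 67°S:
f = 2Ω sin φ = 2 × 7.29×10⁻⁵ × sin 67° = 1.34×10⁻⁴ s⁻¹
In the Southern Hemisphere f is negative: f = −1.34×10⁻⁴ s⁻¹.
Component geostrophic relations (x east, y north):
u_g = −(1/(fρ)) ∂P/∂y,  v_g = (1/(fρ)) ∂P/∂x
u_g = −(0.58×10⁻³)/(−1.34×10⁻⁴ × 1.19) = 3.63 m/s;  v_g = (1.1×10⁻³)/(−1.34×10⁻⁴ × 1.19) = −6.89 m/s
|V_g| = √(u_g² + v_g²) = 7.79 m/s

7.8 m/s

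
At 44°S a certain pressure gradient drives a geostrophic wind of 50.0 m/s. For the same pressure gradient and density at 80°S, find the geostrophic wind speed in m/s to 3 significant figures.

35.3 m/s

With the same pressure gradient and density, V_g ∝ 1/f ∝ 1/sin φ.
V₂ = V₁ · sin φ₁ / sin φ₂ = 50.0 × sin 44° / sin 80°
V₂ = 50.0 × 0.6947/0.9848 = 35.3 m/s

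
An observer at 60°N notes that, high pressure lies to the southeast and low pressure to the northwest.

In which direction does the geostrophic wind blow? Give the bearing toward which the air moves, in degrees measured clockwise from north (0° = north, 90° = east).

The pressure-gradient force points toward the northwest (bearing 315°).
Geostrophic balance: in the Northern Hemisphere the Coriolis force deflects motion to the right, so the geostrophic wind blows 90° to the right of the pressure-gradient force (low pressure on the left).
Rotating 315° by 90° clockwise gives 045° — the wind blows toward the northeast.

045°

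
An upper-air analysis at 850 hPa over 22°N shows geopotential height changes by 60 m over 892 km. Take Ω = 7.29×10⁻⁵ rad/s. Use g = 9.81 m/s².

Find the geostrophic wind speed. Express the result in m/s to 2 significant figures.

Coriolis parameter at 22°N:
f = 2Ω sin φ = 2 × 7.29×10⁻⁵ × sin 22° = 5.46×10⁻⁵ s⁻¹
Height gradient: |∂Z/∂n| = 60 m / 892000 m = 6.73×10⁻⁵
On a pressure surface, geostrophic balance gives V_g = (g/f)|∂Z/∂n|:
V_g = 9.81 × 6.73×10⁻⁵ / 5.46×10⁻⁵ = 12.1 m/s

12 m/s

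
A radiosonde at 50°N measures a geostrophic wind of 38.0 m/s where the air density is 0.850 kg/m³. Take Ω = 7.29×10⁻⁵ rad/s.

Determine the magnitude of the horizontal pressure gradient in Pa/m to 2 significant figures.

3.6×10⁻³ Pa/m

Coriolis parameter at 50°N:
f = 2Ω sin φ = 2 × 7.29×10⁻⁵ × sin 50° = 1.12×10⁻⁴ s⁻¹
Geostrophic balance rearranged: |∂P/∂n| = f ρ V_g
|∂P/∂n| = 1.12×10⁻⁴ × 0.850 × 38.0 = 3.61×10⁻³ Pa/m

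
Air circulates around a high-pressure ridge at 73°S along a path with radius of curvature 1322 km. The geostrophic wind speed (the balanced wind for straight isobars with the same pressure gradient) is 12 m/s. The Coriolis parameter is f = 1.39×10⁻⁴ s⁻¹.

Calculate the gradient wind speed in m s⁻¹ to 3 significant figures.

12.9 m s⁻¹

Around a high, pressure-gradient force acts outward with centrifugal, so Coriolis balances both:
fV = (1/ρ)|∂P/∂n| + V²/R  →  V² − fR·V + fR·V_g = 0
With fR = 1.39×10⁻⁴ × 1322×10³ m = 184 m/s:
V = [fR − √((fR)² − 4 fR V_g)]/2 = [184 − √(184² − 4×184×12)]/2 = 12.9 m/s
Supergeostrophic (V > V_g = 12 m/s), as expected around a high.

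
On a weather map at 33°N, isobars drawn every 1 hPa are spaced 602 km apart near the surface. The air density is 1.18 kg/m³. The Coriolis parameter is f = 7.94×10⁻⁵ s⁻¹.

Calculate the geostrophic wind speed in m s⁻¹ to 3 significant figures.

Pressure gradient: |∂P/∂n| = 100 Pa / 602000 m = 1.66×10⁻⁴ Pa/m
Geostrophic balance (pressure-gradient force = Coriolis force):
V_g = (1/(fρ)) |∂P/∂n| = 1.66×10⁻⁴ / (7.94×10⁻⁵ × 1.18) = 1.77 m/s

1.77 m s⁻¹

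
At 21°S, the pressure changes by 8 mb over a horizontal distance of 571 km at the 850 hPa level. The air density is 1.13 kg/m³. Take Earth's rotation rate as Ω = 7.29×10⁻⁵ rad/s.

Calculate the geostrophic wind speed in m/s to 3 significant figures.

23.7 m/s

Coriolis parameter at 21°S:
f = 2Ω sin φ = 2 × 7.29×10⁻⁵ × sin 21° = 5.23×10⁻⁵ s⁻¹
Pressure gradient: |∂P/∂n| = 800 Pa / 571000 m = 1.40×10⁻³ Pa/m
Geostrophic balance (pressure-gradient force = Coriolis force):
V_g = (1/(fρ)) |∂P/∂n| = 1.40×10⁻³ / (5.23×10⁻⁵ × 1.13) = 23.7 m/s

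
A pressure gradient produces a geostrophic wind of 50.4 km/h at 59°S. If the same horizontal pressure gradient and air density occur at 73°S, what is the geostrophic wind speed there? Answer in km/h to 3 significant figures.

45.2 km/h

With the same pressure gradient and density, V_g ∝ 1/f ∝ 1/sin φ.
V₂ = V₁ · sin φ₁ / sin φ₂ = 50.4 × sin 59° / sin 73°
V₂ = 50.4 × 0.8572/0.9563 = 45.2 km/h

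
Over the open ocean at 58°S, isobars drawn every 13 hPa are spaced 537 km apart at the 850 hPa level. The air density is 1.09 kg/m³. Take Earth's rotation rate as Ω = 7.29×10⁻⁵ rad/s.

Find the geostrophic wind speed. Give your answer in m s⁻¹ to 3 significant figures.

Coriolis parameter at 58°S:
f = 2Ω sin φ = 2 × 7.29×10⁻⁵ × sin 58° = 1.24×10⁻⁴ s⁻¹
Pressure gradient: |∂P/∂n| = 1300 Pa / 537000 m = 2.42×10⁻³ Pa/m
Geostrophic balance (pressure-gradient force = Coriolis force):
V_g = (1/(fρ)) |∂P/∂n| = 2.42×10⁻³ / (1.24×10⁻⁴ × 1.09) = 18.0 m/s

18.0 m s⁻¹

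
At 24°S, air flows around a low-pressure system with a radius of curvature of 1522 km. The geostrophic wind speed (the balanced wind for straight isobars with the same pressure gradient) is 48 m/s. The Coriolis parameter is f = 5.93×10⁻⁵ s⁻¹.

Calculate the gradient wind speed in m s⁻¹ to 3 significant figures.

Around a low, centrifugal force acts outward with Coriolis, so pressure-gradient force balances both:
(1/ρ)|∂P/∂n| = fV + V²/R  →  V² + fR·V − fR·V_g = 0
With fR = 5.93×10⁻⁵ × 1522×10³ m = 90.3 m/s:
V = [−fR + √((fR)² + 4 fR V_g)]/2 = [−90.3 + √(90.3² + 4×90.3×48)]/2 = 34.7 m/s
Subgeostrophic (V < V_g = 48 m/s), as expected around a low.

34.7 m s⁻¹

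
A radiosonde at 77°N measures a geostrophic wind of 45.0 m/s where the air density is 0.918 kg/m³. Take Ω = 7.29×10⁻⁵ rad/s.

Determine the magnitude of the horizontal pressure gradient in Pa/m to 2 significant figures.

5.9×10⁻³ Pa/m

Coriolis parameter at 77°N:
f = 2Ω sin φ = 2 × 7.29×10⁻⁵ × sin 77° = 1.42×10⁻⁴ s⁻¹
Geostrophic balance rearranged: |∂P/∂n| = f ρ V_g
|∂P/∂n| = 1.42×10⁻⁴ × 0.918 × 45.0 = 5.87×10⁻³ Pa/m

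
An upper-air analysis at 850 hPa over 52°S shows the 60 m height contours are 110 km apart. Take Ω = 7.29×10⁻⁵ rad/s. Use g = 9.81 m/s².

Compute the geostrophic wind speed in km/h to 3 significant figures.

168 km/h

Coriolis parameter at 52°S:
f = 2Ω sin φ = 2 × 7.29×10⁻⁵ × sin 52° = 1.15×10⁻⁴ s⁻¹
Height gradient: |∂Z/∂n| = 60 m / 110000 m = 5.45×10⁻⁴
On a pressure surface, geostrophic balance gives V_g = (g/f)|∂Z/∂n|:
V_g = 9.81 × 5.45×10⁻⁴ / 1.15×10⁻⁴ = 46.6 m/s
Converting: 46.6 m/s × 3.6 = 168 km/h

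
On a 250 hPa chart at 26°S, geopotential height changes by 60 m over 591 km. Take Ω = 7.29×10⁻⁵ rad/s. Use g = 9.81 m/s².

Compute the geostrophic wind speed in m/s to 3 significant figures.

Coriolis parameter at 26°S:
f = 2Ω sin φ = 2 × 7.29×10⁻⁵ × sin 26° = 6.39×10⁻⁵ s⁻¹
Height gradient: |∂Z/∂n| = 60 m / 591000 m = 1.02×10⁻⁴
On a pressure surface, geostrophic balance gives V_g = (g/f)|∂Z/∂n|:
V_g = 9.81 × 1.02×10⁻⁴ / 6.39×10⁻⁵ = 15.6 m/s

15.6 m/s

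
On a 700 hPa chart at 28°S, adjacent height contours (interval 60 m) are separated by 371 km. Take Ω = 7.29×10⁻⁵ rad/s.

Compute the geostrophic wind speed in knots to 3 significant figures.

45.1 knots

Coriolis parameter at 28°S:
f = 2Ω sin φ = 2 × 7.29×10⁻⁵ × sin 28° = 6.84×10⁻⁵ s⁻¹
Height gradient: |∂Z/∂n| = 60 m / 371000 m = 1.62×10⁻⁴
On a pressure surface, geostrophic balance gives V_g = (g/f)|∂Z/∂n|:
V_g = 9.81 × 1.62×10⁻⁴ / 6.84×10⁻⁵ = 23.2 m/s
Converting: 23.2 m/s × 1.944 = 45.1 knots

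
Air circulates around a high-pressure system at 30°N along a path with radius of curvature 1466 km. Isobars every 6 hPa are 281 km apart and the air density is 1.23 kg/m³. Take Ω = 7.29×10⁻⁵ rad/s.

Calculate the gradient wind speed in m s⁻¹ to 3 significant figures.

Coriolis parameter at 30°N:
f = 2Ω sin φ = 2 × 7.29×10⁻⁵ × sin 30° = 7.29×10⁻⁵ s⁻¹
Pressure gradient: |∂P/∂n| = 600 Pa / 281000 m = 2.14×10⁻³ Pa/m
Geostrophic speed: V_g = |∂P/∂n|/(fρ) = 2.14×10⁻³/(7.29×10⁻⁵ × 1.23) = 23.8 m/s
Around a high, pressure-gradient force acts outward with centrifugal, so Coriolis balances both:
fV = (1/ρ)|∂P/∂n| + V²/R  →  V² − fR·V + fR·V_g = 0
With fR = 7.29×10⁻⁵ × 1466×10³ m = 107 m/s:
V = [fR − √((fR)² − 4 fR V_g)]/2 = [107 − √(107² − 4×107×23.8)]/2 = 35.8 m/s
Supergeostrophic (V > V_g = 23.8 m/s), as expected around a high.

35.8 m s⁻¹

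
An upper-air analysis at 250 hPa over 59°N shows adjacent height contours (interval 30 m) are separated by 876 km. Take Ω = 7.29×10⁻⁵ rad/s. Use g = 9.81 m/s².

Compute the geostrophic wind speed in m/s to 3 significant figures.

2.69 m/s

Coriolis parameter at 59°N:
f = 2Ω sin φ = 2 × 7.29×10⁻⁵ × sin 59° = 1.25×10⁻⁴ s⁻¹
Height gradient: |∂Z/∂n| = 30 m / 876000 m = 3.42×10⁻⁵
On a pressure surface, geostrophic balance gives V_g = (g/f)|∂Z/∂n|:
V_g = 9.81 × 3.42×10⁻⁵ / 1.25×10⁻⁴ = 2.69 m/s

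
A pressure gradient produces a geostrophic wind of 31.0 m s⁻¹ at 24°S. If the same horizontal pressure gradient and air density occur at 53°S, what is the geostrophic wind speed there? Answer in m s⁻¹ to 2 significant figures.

With the same pressure gradient and density, V_g ∝ 1/f ∝ 1/sin φ.
V₂ = V₁ · sin φ₁ / sin φ₂ = 31.0 × sin 24° / sin 53°
V₂ = 31.0 × 0.4067/0.7986 = 16 m s⁻¹

16 m s⁻¹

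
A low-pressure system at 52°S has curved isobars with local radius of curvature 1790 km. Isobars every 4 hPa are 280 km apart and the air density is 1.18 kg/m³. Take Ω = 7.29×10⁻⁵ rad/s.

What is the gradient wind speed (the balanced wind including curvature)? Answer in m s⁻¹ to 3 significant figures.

Coriolis parameter at 52°S:
f = 2Ω sin φ = 2 × 7.29×10⁻⁵ × sin 52° = 1.15×10⁻⁴ s⁻¹
Pressure gradient: |∂P/∂n| = 400 Pa / 280000 m = 1.43×10⁻³ Pa/m
Geostrophic speed: V_g = |∂P/∂n|/(fρ) = 1.43×10⁻³/(1.15×10⁻⁴ × 1.18) = 10.5 m/s
Around a low, centrifugal force acts outward with Coriolis, so pressure-gradient force balances both:
(1/ρ)|∂P/∂n| = fV + V²/R  →  V² + fR·V − fR·V_g = 0
With fR = 1.15×10⁻⁴ × 1790×10³ m = 206 m/s:
V = [−fR + √((fR)² + 4 fR V_g)]/2 = [−206 + √(206² + 4×206×10.5)]/2 = 10 m/s
Subgeostrophic (V < V_g = 10.5 m/s), as expected around a low.

10.0 m s⁻¹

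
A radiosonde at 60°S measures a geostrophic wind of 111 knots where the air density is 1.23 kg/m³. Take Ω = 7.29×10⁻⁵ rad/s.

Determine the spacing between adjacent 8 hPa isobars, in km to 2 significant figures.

Coriolis parameter at 60°S:
f = 2Ω sin φ = 2 × 7.29×10⁻⁵ × sin 60° = 1.26×10⁻⁴ s⁻¹
Wind speed in SI: 111 knots = 57.1 m/s
Geostrophic balance rearranged: |∂P/∂n| = f ρ V_g
|∂P/∂n| = 1.26×10⁻⁴ × 1.23 × 57.1 = 8.87×10⁻³ Pa/m
Isobar spacing: Δn = ΔP/|∂P/∂n| = 800 Pa / 8.87×10⁻³ Pa/m = 90206 m ≈ 90 km

90 km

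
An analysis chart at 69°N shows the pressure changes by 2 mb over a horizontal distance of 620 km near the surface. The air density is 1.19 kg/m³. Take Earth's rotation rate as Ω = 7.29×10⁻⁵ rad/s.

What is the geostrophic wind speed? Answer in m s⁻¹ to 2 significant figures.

Coriolis parameter at 69°N:
f = 2Ω sin φ = 2 × 7.29×10⁻⁵ × sin 69° = 1.36×10⁻⁴ s⁻¹
Pressure gradient: |∂P/∂n| = 200 Pa / 620000 m = 3.23×10⁻⁴ Pa/m
Geostrophic balance (pressure-gradient force = Coriolis force):
V_g = (1/(fρ)) |∂P/∂n| = 3.23×10⁻⁴ / (1.36×10⁻⁴ × 1.19) = 1.99 m/s

2.0 m s⁻¹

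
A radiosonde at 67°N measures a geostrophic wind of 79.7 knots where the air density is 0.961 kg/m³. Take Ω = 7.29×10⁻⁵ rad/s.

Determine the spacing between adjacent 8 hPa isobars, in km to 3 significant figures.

151 km

Coriolis parameter at 67°N:
f = 2Ω sin φ = 2 × 7.29×10⁻⁵ × sin 67° = 1.34×10⁻⁴ s⁻¹
Wind speed in SI: 79.7 knots = 41.0 m/s
Geostrophic balance rearranged: |∂P/∂n| = f ρ V_g
|∂P/∂n| = 1.34×10⁻⁴ × 0.961 × 41.0 = 5.29×10⁻³ Pa/m
Isobar spacing: Δn = ΔP/|∂P/∂n| = 800 Pa / 5.29×10⁻³ Pa/m = 151282 m ≈ 151 km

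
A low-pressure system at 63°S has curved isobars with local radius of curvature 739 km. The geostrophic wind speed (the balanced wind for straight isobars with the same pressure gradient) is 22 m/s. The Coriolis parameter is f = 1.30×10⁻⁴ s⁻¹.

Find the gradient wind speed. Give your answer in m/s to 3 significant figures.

Around a low, centrifugal force acts outward with Coriolis, so pressure-gradient force balances both:
(1/ρ)|∂P/∂n| = fV + V²/R  →  V² + fR·V − fR·V_g = 0
With fR = 1.30×10⁻⁴ × 739×10³ m = 96.1 m/s:
V = [−fR + √((fR)² + 4 fR V_g)]/2 = [−96.1 + √(96.1² + 4×96.1×22)]/2 = 18.5 m/s
Subgeostrophic (V < V_g = 22 m/s), as expected around a low.

18.5 m/s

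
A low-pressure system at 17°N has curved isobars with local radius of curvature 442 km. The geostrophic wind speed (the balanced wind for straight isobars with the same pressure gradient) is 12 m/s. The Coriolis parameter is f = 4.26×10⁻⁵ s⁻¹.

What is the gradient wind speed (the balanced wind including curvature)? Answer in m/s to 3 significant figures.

Around a low, centrifugal force acts outward with Coriolis, so pressure-gradient force balances both:
(1/ρ)|∂P/∂n| = fV + V²/R  →  V² + fR·V − fR·V_g = 0
With fR = 4.26×10⁻⁵ × 442×10³ m = 18.8 m/s:
V = [−fR + √((fR)² + 4 fR V_g)]/2 = [−18.8 + √(18.8² + 4×18.8×12)]/2 = 8.32 m/s
Subgeostrophic (V < V_g = 12 m/s), as expected around a low.

8.32 m/s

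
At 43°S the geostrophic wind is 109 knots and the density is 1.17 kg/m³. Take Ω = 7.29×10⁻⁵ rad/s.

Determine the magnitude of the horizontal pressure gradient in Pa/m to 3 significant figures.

6.52×10⁻³ Pa/m

Coriolis parameter at 43°S:
f = 2Ω sin φ = 2 × 7.29×10⁻⁵ × sin 43° = 9.94×10⁻⁵ s⁻¹
Wind speed in SI: 109 knots = 56.1 m/s
Geostrophic balance rearranged: |∂P/∂n| = f ρ V_g
|∂P/∂n| = 9.94×10⁻⁵ × 1.17 × 56.1 = 6.52×10⁻³ Pa/m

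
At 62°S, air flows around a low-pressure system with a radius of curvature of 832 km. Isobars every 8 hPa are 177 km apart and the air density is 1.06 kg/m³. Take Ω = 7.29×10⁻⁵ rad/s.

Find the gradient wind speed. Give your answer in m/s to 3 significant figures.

26.5 m/s

Coriolis parameter at 62°S:
f = 2Ω sin φ = 2 × 7.29×10⁻⁵ × sin 62° = 1.29×10⁻⁴ s⁻¹
Pressure gradient: |∂P/∂n| = 800 Pa / 177000 m = 4.52×10⁻³ Pa/m
Geostrophic speed: V_g = |∂P/∂n|/(fρ) = 4.52×10⁻³/(1.29×10⁻⁴ × 1.06) = 33.1 m/s
Around a low, centrifugal force acts outward with Coriolis, so pressure-gradient force balances both:
(1/ρ)|∂P/∂n| = fV + V²/R  →  V² + fR·V − fR·V_g = 0
With fR = 1.29×10⁻⁴ × 832×10³ m = 107 m/s:
V = [−fR + √((fR)² + 4 fR V_g)]/2 = [−107 + √(107² + 4×107×33.1)]/2 = 26.5 m/s
Subgeostrophic (V < V_g = 33.1 m/s), as expected around a low.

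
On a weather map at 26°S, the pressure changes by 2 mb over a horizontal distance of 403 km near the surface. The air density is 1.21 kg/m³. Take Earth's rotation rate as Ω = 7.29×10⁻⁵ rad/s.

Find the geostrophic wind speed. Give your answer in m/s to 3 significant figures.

Coriolis parameter at 26°S:
f = 2Ω sin φ = 2 × 7.29×10⁻⁵ × sin 26° = 6.39×10⁻⁵ s⁻¹
Pressure gradient: |∂P/∂n| = 200 Pa / 403000 m = 4.96×10⁻⁴ Pa/m
Geostrophic balance (pressure-gradient force = Coriolis force):
V_g = (1/(fρ)) |∂P/∂n| = 4.96×10⁻⁴ / (6.39×10⁻⁵ × 1.21) = 6.42 m/s

6.42 m/s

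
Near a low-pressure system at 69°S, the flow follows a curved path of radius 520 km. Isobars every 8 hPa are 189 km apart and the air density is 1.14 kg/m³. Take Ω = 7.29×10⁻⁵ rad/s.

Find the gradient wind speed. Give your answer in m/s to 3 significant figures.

21.0 m/s

Coriolis parameter at 69°S:
f = 2Ω sin φ = 2 × 7.29×10⁻⁵ × sin 69° = 1.36×10⁻⁴ s⁻¹
Pressure gradient: |∂P/∂n| = 800 Pa / 189000 m = 4.23×10⁻³ Pa/m
Geostrophic speed: V_g = |∂P/∂n|/(fρ) = 4.23×10⁻³/(1.36×10⁻⁴ × 1.14) = 27.3 m/s
Around a low, centrifugal force acts outward with Coriolis, so pressure-gradient force balances both:
(1/ρ)|∂P/∂n| = fV + V²/R  →  V² + fR·V − fR·V_g = 0
With fR = 1.36×10⁻⁴ × 520×10³ m = 70.8 m/s:
V = [−fR + √((fR)² + 4 fR V_g)]/2 = [−70.8 + √(70.8² + 4×70.8×27.3)]/2 = 21 m/s
Subgeostrophic (V < V_g = 27.3 m/s), as expected around a low.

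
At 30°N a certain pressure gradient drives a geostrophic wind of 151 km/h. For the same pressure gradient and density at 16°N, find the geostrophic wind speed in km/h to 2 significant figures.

270 km/h

With the same pressure gradient and density, V_g ∝ 1/f ∝ 1/sin φ.
V₂ = V₁ · sin φ₁ / sin φ₂ = 151 × sin 30° / sin 16°
V₂ = 151 × 0.5000/0.2756 = 270 km/h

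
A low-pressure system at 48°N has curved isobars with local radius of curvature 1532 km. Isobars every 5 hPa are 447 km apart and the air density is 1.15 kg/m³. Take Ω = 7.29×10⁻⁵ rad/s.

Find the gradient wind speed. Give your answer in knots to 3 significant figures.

16.6 knots

Coriolis parameter at 48°N:
f = 2Ω sin φ = 2 × 7.29×10⁻⁵ × sin 48° = 1.08×10⁻⁴ s⁻¹
Pressure gradient: |∂P/∂n| = 500 Pa / 447000 m = 1.12×10⁻³ Pa/m
Geostrophic speed: V_g = |∂P/∂n|/(fρ) = 1.12×10⁻³/(1.08×10⁻⁴ × 1.15) = 8.98 m/s
Around a low, centrifugal force acts outward with Coriolis, so pressure-gradient force balances both:
(1/ρ)|∂P/∂n| = fV + V²/R  →  V² + fR·V − fR·V_g = 0
With fR = 1.08×10⁻⁴ × 1532×10³ m = 166 m/s:
V = [−fR + √((fR)² + 4 fR V_g)]/2 = [−166 + √(166² + 4×166×8.98)]/2 = 8.54 m/s
Subgeostrophic (V < V_g = 8.98 m/s), as expected around a low.
Converting: 8.54 m/s × 1.944 = 16.6 knots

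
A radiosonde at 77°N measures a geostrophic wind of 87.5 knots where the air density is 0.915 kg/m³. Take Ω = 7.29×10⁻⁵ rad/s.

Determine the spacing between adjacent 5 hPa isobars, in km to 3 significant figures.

85.5 km

Coriolis parameter at 77°N:
f = 2Ω sin φ = 2 × 7.29×10⁻⁵ × sin 77° = 1.42×10⁻⁴ s⁻¹
Wind speed in SI: 87.5 knots = 45.0 m/s
Geostrophic balance rearranged: |∂P/∂n| = f ρ V_g
|∂P/∂n| = 1.42×10⁻⁴ × 0.915 × 45.0 = 5.85×10⁻³ Pa/m
Isobar spacing: Δn = ΔP/|∂P/∂n| = 500 Pa / 5.85×10⁻³ Pa/m = 85452 m ≈ 85.5 km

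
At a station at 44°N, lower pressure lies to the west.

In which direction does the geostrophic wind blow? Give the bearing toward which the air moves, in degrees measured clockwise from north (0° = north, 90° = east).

The pressure-gradient force points toward the west (bearing 270°).
Geostrophic balance: in the Northern Hemisphere the Coriolis force deflects motion to the right, so the geostrophic wind blows 90° to the right of the pressure-gradient force (low pressure on the left).
Rotating 270° by 90° clockwise gives 000° — the wind blows toward the north.

000°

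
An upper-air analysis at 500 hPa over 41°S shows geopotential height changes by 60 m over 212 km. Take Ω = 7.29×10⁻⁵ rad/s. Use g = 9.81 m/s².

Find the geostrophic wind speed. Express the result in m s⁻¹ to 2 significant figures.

Coriolis parameter at 41°S:
f = 2Ω sin φ = 2 × 7.29×10⁻⁵ × sin 41° = 9.57×10⁻⁵ s⁻¹
Height gradient: |∂Z/∂n| = 60 m / 212000 m = 2.83×10⁻⁴
On a pressure surface, geostrophic balance gives V_g = (g/f)|∂Z/∂n|:
V_g = 9.81 × 2.83×10⁻⁴ / 9.57×10⁻⁵ = 29.0 m/s

29 m s⁻¹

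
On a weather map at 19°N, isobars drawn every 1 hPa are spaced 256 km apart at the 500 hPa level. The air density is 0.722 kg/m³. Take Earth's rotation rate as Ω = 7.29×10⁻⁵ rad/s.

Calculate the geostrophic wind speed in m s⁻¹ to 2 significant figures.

Coriolis parameter at 19°N:
f = 2Ω sin φ = 2 × 7.29×10⁻⁵ × sin 19° = 4.75×10⁻⁵ s⁻¹
Pressure gradient: |∂P/∂n| = 100 Pa / 256000 m = 3.91×10⁻⁴ Pa/m
Geostrophic balance (pressure-gradient force = Coriolis force):
V_g = (1/(fρ)) |∂P/∂n| = 3.91×10⁻⁴ / (4.75×10⁻⁵ × 0.722) = 11.4 m/s

11 m s⁻¹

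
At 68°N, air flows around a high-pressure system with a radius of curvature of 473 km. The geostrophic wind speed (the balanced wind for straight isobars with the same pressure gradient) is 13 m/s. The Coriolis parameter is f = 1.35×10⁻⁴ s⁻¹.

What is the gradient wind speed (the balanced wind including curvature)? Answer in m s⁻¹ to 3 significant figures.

18.2 m s⁻¹

Around a high, pressure-gradient force acts outward with centrifugal, so Coriolis balances both:
fV = (1/ρ)|∂P/∂n| + V²/R  →  V² − fR·V + fR·V_g = 0
With fR = 1.35×10⁻⁴ × 473×10³ m = 63.9 m/s:
V = [fR − √((fR)² − 4 fR V_g)]/2 = [63.9 − √(63.9² − 4×63.9×13)]/2 = 18.2 m/s
Supergeostrophic (V > V_g = 13 m/s), as expected around a high.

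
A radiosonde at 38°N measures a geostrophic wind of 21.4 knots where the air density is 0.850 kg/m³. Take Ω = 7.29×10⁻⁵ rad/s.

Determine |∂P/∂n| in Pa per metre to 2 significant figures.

8.4×10⁻⁴ Pa/m

Coriolis parameter at 38°N:
f = 2Ω sin φ = 2 × 7.29×10⁻⁵ × sin 38° = 8.98×10⁻⁵ s⁻¹
Wind speed in SI: 21.4 knots = 11.0 m/s
Geostrophic balance rearranged: |∂P/∂n| = f ρ V_g
|∂P/∂n| = 8.98×10⁻⁵ × 0.850 × 11.0 = 8.40×10⁻⁴ Pa/m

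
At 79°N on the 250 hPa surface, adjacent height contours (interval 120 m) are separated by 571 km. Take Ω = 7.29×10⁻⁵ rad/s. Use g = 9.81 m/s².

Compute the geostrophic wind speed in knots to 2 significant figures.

Coriolis parameter at 79°N:
f = 2Ω sin φ = 2 × 7.29×10⁻⁵ × sin 79° = 1.43×10⁻⁴ s⁻¹
Height gradient: |∂Z/∂n| = 120 m / 571000 m = 2.10×10⁻⁴
On a pressure surface, geostrophic balance gives V_g = (g/f)|∂Z/∂n|:
V_g = 9.81 × 2.10×10⁻⁴ / 1.43×10⁻⁴ = 14.4 m/s
Converting: 14.4 m/s × 1.944 = 28 knots

28 knots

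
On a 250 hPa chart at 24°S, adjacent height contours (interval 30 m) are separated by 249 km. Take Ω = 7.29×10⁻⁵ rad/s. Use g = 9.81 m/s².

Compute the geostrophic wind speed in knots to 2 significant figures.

39 knots

Coriolis parameter at 24°S:
f = 2Ω sin φ = 2 × 7.29×10⁻⁵ × sin 24° = 5.93×10⁻⁵ s⁻¹
Height gradient: |∂Z/∂n| = 30 m / 249000 m = 1.20×10⁻⁴
On a pressure surface, geostrophic balance gives V_g = (g/f)|∂Z/∂n|:
V_g = 9.81 × 1.20×10⁻⁴ / 5.93×10⁻⁵ = 19.9 m/s
Converting: 19.9 m/s × 1.944 = 39 knots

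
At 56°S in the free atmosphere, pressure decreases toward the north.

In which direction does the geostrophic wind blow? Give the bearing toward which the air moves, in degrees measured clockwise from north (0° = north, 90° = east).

The pressure-gradient force points toward the north (bearing 000°).
Geostrophic balance: in the Southern Hemisphere the Coriolis force deflects motion to the left, so the geostrophic wind blows 90° to the left of the pressure-gradient force (low pressure on the right).
Rotating 000° by 90° counterclockwise gives 270° — the wind blows toward the west.

270°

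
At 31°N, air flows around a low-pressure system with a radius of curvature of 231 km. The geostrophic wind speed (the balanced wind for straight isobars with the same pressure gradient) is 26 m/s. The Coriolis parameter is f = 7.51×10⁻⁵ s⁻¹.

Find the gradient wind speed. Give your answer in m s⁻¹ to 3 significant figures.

14.3 m s⁻¹

Around a low, centrifugal force acts outward with Coriolis, so pressure-gradient force balances both:
(1/ρ)|∂P/∂n| = fV + V²/R  →  V² + fR·V − fR·V_g = 0
With fR = 7.51×10⁻⁵ × 231×10³ m = 17.3 m/s:
V = [−fR + √((fR)² + 4 fR V_g)]/2 = [−17.3 + √(17.3² + 4×17.3×26)]/2 = 14.3 m/s
Subgeostrophic (V < V_g = 26 m/s), as expected around a low.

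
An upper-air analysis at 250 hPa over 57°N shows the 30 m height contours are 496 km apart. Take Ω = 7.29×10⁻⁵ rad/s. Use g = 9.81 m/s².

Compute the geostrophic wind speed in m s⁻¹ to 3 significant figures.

4.85 m s⁻¹

Coriolis parameter at 57°N:
f = 2Ω sin φ = 2 × 7.29×10⁻⁵ × sin 57° = 1.22×10⁻⁴ s⁻¹
Height gradient: |∂Z/∂n| = 30 m / 496000 m = 6.05×10⁻⁵
On a pressure surface, geostrophic balance gives V_g = (g/f)|∂Z/∂n|:
V_g = 9.81 × 6.05×10⁻⁵ / 1.22×10⁻⁴ = 4.85 m/s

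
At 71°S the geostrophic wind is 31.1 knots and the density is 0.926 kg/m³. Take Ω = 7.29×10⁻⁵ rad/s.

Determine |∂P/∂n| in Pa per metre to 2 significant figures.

2.0×10⁻³ Pa/m

Coriolis parameter at 71°S:
f = 2Ω sin φ = 2 × 7.29×10⁻⁵ × sin 71° = 1.38×10⁻⁴ s⁻¹
Wind speed in SI: 31.1 knots = 16.0 m/s
Geostrophic balance rearranged: |∂P/∂n| = f ρ V_g
|∂P/∂n| = 1.38×10⁻⁴ × 0.926 × 16.0 = 2.04×10⁻³ Pa/m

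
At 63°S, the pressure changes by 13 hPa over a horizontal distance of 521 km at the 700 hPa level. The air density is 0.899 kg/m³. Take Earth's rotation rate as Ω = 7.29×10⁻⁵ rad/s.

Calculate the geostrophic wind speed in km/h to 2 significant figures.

Coriolis parameter at 63°S:
f = 2Ω sin φ = 2 × 7.29×10⁻⁵ × sin 63° = 1.30×10⁻⁴ s⁻¹
Pressure gradient: |∂P/∂n| = 1300 Pa / 521000 m = 2.50×10⁻³ Pa/m
Geostrophic balance (pressure-gradient force = Coriolis force):
V_g = (1/(fρ)) |∂P/∂n| = 2.50×10⁻³ / (1.30×10⁻⁴ × 0.899) = 21.4 m/s
Converting: 21.4 m/s × 3.6 = 77 km/h

77 km/h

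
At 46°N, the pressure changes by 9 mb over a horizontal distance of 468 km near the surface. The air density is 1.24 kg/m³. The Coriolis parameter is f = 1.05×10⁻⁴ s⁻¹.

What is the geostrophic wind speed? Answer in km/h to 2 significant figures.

Pressure gradient: |∂P/∂n| = 900 Pa / 468000 m = 1.92×10⁻³ Pa/m
Geostrophic balance (pressure-gradient force = Coriolis force):
V_g = (1/(fρ)) |∂P/∂n| = 1.92×10⁻³ / (1.05×10⁻⁴ × 1.24) = 14.8 m/s
Converting: 14.8 m/s × 3.6 = 53 km/h

53 km/h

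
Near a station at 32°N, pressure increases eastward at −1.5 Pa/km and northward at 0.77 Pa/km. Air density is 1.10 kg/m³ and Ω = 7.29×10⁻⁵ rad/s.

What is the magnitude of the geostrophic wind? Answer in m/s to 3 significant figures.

19.8 m/s

Coriolis parameter at 32°N:
f = 2Ω sin φ = 2 × 7.29×10⁻⁵ × sin 32° = 7.73×10⁻⁵ s⁻¹
Component geostrophic relations (x east, y north):
u_g = −(1/(fρ)) ∂P/∂y,  v_g = (1/(fρ)) ∂P/∂x
u_g = −(0.77×10⁻³)/(7.73×10⁻⁵ × 1.10) = −9.06 m/s;  v_g = (−1.5×10⁻³)/(7.73×10⁻⁵ × 1.10) = −17.6 m/s
|V_g| = √(u_g² + v_g²) = 19.8 m/s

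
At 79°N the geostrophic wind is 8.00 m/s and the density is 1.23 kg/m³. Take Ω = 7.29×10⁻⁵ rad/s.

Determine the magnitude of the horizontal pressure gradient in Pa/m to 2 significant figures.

Coriolis parameter at 79°N:
f = 2Ω sin φ = 2 × 7.29×10⁻⁵ × sin 79° = 1.43×10⁻⁴ s⁻¹
Geostrophic balance rearranged: |∂P/∂n| = f ρ V_g
|∂P/∂n| = 1.43×10⁻⁴ × 1.23 × 8.00 = 1.41×10⁻³ Pa/m

1.4×10⁻³ Pa/m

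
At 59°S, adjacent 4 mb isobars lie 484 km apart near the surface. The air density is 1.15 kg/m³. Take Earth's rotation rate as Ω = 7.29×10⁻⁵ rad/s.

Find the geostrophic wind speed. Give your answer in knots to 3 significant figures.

Coriolis parameter at 59°S:
f = 2Ω sin φ = 2 × 7.29×10⁻⁵ × sin 59° = 1.25×10⁻⁴ s⁻¹
Pressure gradient: |∂P/∂n| = 400 Pa / 484000 m = 8.26×10⁻⁴ Pa/m
Geostrophic balance (pressure-gradient force = Coriolis force):
V_g = (1/(fρ)) |∂P/∂n| = 8.26×10⁻⁴ / (1.25×10⁻⁴ × 1.15) = 5.75 m/s
Converting: 5.75 m/s × 1.944 = 11.2 knots

11.2 knots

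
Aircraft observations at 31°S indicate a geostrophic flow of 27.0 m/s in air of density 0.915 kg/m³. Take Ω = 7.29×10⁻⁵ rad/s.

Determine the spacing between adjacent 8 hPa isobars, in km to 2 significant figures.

430 km

Coriolis parameter at 31°S:
f = 2Ω sin φ = 2 × 7.29×10⁻⁵ × sin 31° = 7.51×10⁻⁵ s⁻¹
Geostrophic balance rearranged: |∂P/∂n| = f ρ V_g
|∂P/∂n| = 7.51×10⁻⁵ × 0.915 × 27.0 = 1.86×10⁻³ Pa/m
Isobar spacing: Δn = ΔP/|∂P/∂n| = 800 Pa / 1.86×10⁻³ Pa/m = 431229 m ≈ 430 km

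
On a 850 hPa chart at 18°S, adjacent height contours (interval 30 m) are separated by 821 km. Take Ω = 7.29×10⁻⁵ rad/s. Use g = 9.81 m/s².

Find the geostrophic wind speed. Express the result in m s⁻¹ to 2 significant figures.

Coriolis parameter at 18°S:
f = 2Ω sin φ = 2 × 7.29×10⁻⁵ × sin 18° = 4.51×10⁻⁵ s⁻¹
Height gradient: |∂Z/∂n| = 30 m / 821000 m = 3.65×10⁻⁵
On a pressure surface, geostrophic balance gives V_g = (g/f)|∂Z/∂n|:
V_g = 9.81 × 3.65×10⁻⁵ / 4.51×10⁻⁵ = 7.96 m/s

8.0 m s⁻¹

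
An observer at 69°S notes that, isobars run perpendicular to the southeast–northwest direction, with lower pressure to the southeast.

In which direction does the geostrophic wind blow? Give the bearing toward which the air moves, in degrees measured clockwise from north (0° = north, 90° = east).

The pressure-gradient force points toward the southeast (bearing 135°).
Geostrophic balance: in the Southern Hemisphere the Coriolis force deflects motion to the left, so the geostrophic wind blows 90° to the left of the pressure-gradient force (low pressure on the right).
Rotating 135° by 90° counterclockwise gives 045° — the wind blows toward the northeast.

045°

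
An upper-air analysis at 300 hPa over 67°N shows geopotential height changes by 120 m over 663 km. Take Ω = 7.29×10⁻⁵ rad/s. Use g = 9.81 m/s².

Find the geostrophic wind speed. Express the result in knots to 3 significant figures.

25.7 knots

Coriolis parameter at 67°N:
f = 2Ω sin φ = 2 × 7.29×10⁻⁵ × sin 67° = 1.34×10⁻⁴ s⁻¹
Height gradient: |∂Z/∂n| = 120 m / 663000 m = 1.81×10⁻⁴
On a pressure surface, geostrophic balance gives V_g = (g/f)|∂Z/∂n|:
V_g = 9.81 × 1.81×10⁻⁴ / 1.34×10⁻⁴ = 13.2 m/s
Converting: 13.2 m/s × 1.944 = 25.7 knots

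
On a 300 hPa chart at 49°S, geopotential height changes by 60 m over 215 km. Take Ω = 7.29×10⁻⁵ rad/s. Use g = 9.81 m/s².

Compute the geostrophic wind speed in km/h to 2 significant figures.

90 km/h

Coriolis parameter at 49°S:
f = 2Ω sin φ = 2 × 7.29×10⁻⁵ × sin 49° = 1.10×10⁻⁴ s⁻¹
Height gradient: |∂Z/∂n| = 60 m / 215000 m = 2.79×10⁻⁴
On a pressure surface, geostrophic balance gives V_g = (g/f)|∂Z/∂n|:
V_g = 9.81 × 2.79×10⁻⁴ / 1.10×10⁻⁴ = 24.9 m/s
Converting: 24.9 m/s × 3.6 = 90 km/h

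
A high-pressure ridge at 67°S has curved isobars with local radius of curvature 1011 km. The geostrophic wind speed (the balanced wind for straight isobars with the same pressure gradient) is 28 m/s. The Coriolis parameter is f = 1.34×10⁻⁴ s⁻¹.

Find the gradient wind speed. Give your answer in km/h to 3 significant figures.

Around a high, pressure-gradient force acts outward with centrifugal, so Coriolis balances both:
fV = (1/ρ)|∂P/∂n| + V²/R  →  V² − fR·V + fR·V_g = 0
With fR = 1.34×10⁻⁴ × 1011×10³ m = 135 m/s:
V = [fR − √((fR)² − 4 fR V_g)]/2 = [135 − √(135² − 4×135×28)]/2 = 39.5 m/s
Supergeostrophic (V > V_g = 28 m/s), as expected around a high.
Converting: 39.5 m/s × 3.6 = 142 km/h

142 km/h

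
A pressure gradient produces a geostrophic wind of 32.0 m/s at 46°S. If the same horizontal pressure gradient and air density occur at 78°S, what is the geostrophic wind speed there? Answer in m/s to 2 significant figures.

24 m/s

With the same pressure gradient and density, V_g ∝ 1/f ∝ 1/sin φ.
V₂ = V₁ · sin φ₁ / sin φ₂ = 32.0 × sin 46° / sin 78°
V₂ = 32.0 × 0.7193/0.9781 = 24 m/s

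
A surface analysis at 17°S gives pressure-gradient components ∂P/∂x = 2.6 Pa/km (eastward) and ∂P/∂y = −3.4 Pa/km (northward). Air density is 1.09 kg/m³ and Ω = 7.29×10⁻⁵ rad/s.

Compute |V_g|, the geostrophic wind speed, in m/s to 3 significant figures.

Coriolis parameter at 17°S:
f = 2Ω sin φ = 2 × 7.29×10⁻⁵ × sin 17° = 4.26×10⁻⁵ s⁻¹
In the Southern Hemisphere f is negative: f = −4.26×10⁻⁵ s⁻¹.
Component geostrophic relations (x east, y north):
u_g = −(1/(fρ)) ∂P/∂y,  v_g = (1/(fρ)) ∂P/∂x
u_g = −(−3.4×10⁻³)/(−4.26×10⁻⁵ × 1.09) = −73.2 m/s;  v_g = (2.6×10⁻³)/(−4.26×10⁻⁵ × 1.09) = −56.0 m/s
|V_g| = √(u_g² + v_g²) = 92.1 m/s

92.1 m/s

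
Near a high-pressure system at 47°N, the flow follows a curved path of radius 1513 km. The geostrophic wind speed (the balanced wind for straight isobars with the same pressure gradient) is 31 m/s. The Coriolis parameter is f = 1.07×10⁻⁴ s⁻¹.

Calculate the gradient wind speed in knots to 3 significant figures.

81.2 knots

Around a high, pressure-gradient force acts outward with centrifugal, so Coriolis balances both:
fV = (1/ρ)|∂P/∂n| + V²/R  →  V² − fR·V + fR·V_g = 0
With fR = 1.07×10⁻⁴ × 1513×10³ m = 162 m/s:
V = [fR − √((fR)² − 4 fR V_g)]/2 = [162 − √(162² − 4×162×31)]/2 = 41.8 m/s
Supergeostrophic (V > V_g = 31 m/s), as expected around a high.
Converting: 41.8 m/s × 1.944 = 81.2 knots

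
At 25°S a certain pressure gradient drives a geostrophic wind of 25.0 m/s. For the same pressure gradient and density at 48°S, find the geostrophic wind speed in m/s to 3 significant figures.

14.2 m/s

With the same pressure gradient and density, V_g ∝ 1/f ∝ 1/sin φ.
V₂ = V₁ · sin φ₁ / sin φ₂ = 25.0 × sin 25° / sin 48°
V₂ = 25.0 × 0.4226/0.7431 = 14.2 m/s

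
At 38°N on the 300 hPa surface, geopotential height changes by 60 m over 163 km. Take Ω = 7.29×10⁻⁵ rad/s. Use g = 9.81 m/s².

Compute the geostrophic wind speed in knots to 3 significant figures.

78.2 knots

Coriolis parameter at 38°N:
f = 2Ω sin φ = 2 × 7.29×10⁻⁵ × sin 38° = 8.98×10⁻⁵ s⁻¹
Height gradient: |∂Z/∂n| = 60 m / 163000 m = 3.68×10⁻⁴
On a pressure surface, geostrophic balance gives V_g = (g/f)|∂Z/∂n|:
V_g = 9.81 × 3.68×10⁻⁴ / 8.98×10⁻⁵ = 40.2 m/s
Converting: 40.2 m/s × 1.944 = 78.2 knots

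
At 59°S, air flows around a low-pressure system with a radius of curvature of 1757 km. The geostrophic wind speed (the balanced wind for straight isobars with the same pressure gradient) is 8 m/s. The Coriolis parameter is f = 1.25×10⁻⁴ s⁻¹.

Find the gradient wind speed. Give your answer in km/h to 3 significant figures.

Around a low, centrifugal force acts outward with Coriolis, so pressure-gradient force balances both:
(1/ρ)|∂P/∂n| = fV + V²/R  →  V² + fR·V − fR·V_g = 0
With fR = 1.25×10⁻⁴ × 1757×10³ m = 220 m/s:
V = [−fR + √((fR)² + 4 fR V_g)]/2 = [−220 + √(220² + 4×220×8)]/2 = 7.73 m/s
Subgeostrophic (V < V_g = 8 m/s), as expected around a low.
Converting: 7.73 m/s × 3.6 = 27.8 km/h

27.8 km/h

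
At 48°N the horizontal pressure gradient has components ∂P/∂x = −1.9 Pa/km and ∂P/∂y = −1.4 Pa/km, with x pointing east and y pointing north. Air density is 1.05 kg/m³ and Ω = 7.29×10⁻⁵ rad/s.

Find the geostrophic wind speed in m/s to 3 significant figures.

Coriolis parameter at 48°N:
f = 2Ω sin φ = 2 × 7.29×10⁻⁵ × sin 48° = 1.08×10⁻⁴ s⁻¹
Component geostrophic relations (x east, y north):
u_g = −(1/(fρ)) ∂P/∂y,  v_g = (1/(fρ)) ∂P/∂x
u_g = −(−1.4×10⁻³)/(1.08×10⁻⁴ × 1.05) = 12.3 m/s;  v_g = (−1.9×10⁻³)/(1.08×10⁻⁴ × 1.05) = −16.7 m/s
|V_g| = √(u_g² + v_g²) = 20.7 m/s

20.7 m/s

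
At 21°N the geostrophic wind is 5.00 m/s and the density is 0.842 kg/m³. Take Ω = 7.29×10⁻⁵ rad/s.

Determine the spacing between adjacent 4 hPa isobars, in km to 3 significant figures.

Coriolis parameter at 21°N:
f = 2Ω sin φ = 2 × 7.29×10⁻⁵ × sin 21° = 5.23×10⁻⁵ s⁻¹
Geostrophic balance rearranged: |∂P/∂n| = f ρ V_g
|∂P/∂n| = 5.23×10⁻⁵ × 0.842 × 5.00 = 2.20×10⁻⁴ Pa/m
Isobar spacing: Δn = ΔP/|∂P/∂n| = 400 Pa / 2.20×10⁻⁴ Pa/m = 1818407 m ≈ 1820 km

1820 km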